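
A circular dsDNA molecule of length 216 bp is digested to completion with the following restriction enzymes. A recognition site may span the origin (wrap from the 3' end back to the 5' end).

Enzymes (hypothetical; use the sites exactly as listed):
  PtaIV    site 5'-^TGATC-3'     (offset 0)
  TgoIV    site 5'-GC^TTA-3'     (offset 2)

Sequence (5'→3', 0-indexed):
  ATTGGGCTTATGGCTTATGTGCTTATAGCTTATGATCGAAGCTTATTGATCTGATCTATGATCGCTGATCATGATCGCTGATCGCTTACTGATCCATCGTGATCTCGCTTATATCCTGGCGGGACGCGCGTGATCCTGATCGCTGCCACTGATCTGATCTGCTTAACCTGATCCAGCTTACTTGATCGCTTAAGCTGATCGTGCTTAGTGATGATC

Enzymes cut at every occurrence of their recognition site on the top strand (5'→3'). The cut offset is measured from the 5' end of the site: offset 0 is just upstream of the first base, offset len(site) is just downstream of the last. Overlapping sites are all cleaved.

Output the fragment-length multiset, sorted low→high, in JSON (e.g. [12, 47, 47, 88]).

Scan for sites:
  PtaIV (TGATC, off=0): starts [32, 46, 51, 58, 65, 71, 78, 89, 99, 130, 136, 149, 154, 168, 182, 195, 211] → cuts [32, 46, 51, 58, 65, 71, 78, 89, 99, 130, 136, 149, 154, 168, 182, 195, 211]
  TgoIV (GCTTA, off=2): starts [5, 12, 20, 27, 40, 83, 106, 160, 175, 187, 202] → cuts [7, 14, 22, 29, 42, 85, 108, 162, 177, 189, 204]

Pooled cuts: [7, 14, 22, 29, 32, 42, 46, 51, 58, 65, 71, 78, 85, 89, 99, 108, 130, 136, 149, 154, 162, 168, 177, 182, 189, 195, 204, 211]

Fragment lengths:
  7→14: 7 bp
  14→22: 8 bp
  22→29: 7 bp
  29→32: 3 bp
  32→42: 10 bp
  42→46: 4 bp
  46→51: 5 bp
  51→58: 7 bp
  58→65: 7 bp
  65→71: 6 bp
  71→78: 7 bp
  78→85: 7 bp
  85→89: 4 bp
  89→99: 10 bp
  99→108: 9 bp
  108→130: 22 bp
  130→136: 6 bp
  136→149: 13 bp
  149→154: 5 bp
  154→162: 8 bp
  162→168: 6 bp
  168→177: 9 bp
  177→182: 5 bp
  182→189: 7 bp
  189→195: 6 bp
  195→204: 9 bp
  204→211: 7 bp
  211→7 (wrap): 216-211+7 = 12 bp

[3,4,4,5,5,5,6,6,6,6,7,7,7,7,7,7,7,7,8,8,9,9,9,10,10,12,13,22]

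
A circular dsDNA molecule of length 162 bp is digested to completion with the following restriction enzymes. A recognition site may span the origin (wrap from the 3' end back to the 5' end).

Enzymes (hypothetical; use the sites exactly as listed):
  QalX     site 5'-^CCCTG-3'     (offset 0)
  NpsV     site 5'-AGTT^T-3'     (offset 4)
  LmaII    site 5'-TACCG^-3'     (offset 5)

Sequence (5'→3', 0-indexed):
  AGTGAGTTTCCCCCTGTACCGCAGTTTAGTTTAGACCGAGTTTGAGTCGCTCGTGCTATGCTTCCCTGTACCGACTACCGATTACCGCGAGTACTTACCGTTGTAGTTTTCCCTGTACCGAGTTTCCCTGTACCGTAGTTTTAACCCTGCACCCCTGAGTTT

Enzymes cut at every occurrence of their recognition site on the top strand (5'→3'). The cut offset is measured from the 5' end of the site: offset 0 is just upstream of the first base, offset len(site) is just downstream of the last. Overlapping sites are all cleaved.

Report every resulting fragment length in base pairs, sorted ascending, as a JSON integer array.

Site scan:
  QalX CCCTG/0: at [11, 63, 110, 125, 144, 152] ⇒ [11, 63, 110, 125, 144, 152]
  NpsV AGTTT/4: at [4, 22, 27, 38, 104, 120, 136, 157] ⇒ [8, 26, 31, 42, 108, 124, 140, 161]
  LmaII TACCG/5: at [16, 68, 75, 82, 95, 115, 130] ⇒ [21, 73, 80, 87, 100, 120, 135]

Pooled cuts: [8, 11, 21, 26, 31, 42, 63, 73, 80, 87, 100, 108, 110, 120, 124, 125, 135, 140, 144, 152, 161]

Fragment lengths:
  8→11: 3 bp
  11→21: 10 bp
  21→26: 5 bp
  26→31: 5 bp
  31→42: 11 bp
  42→63: 21 bp
  63→73: 10 bp
  73→80: 7 bp
  80→87: 7 bp
  87→100: 13 bp
  100→108: 8 bp
  108→110: 2 bp
  110→120: 10 bp
  120→124: 4 bp
  124→125: 1 bp
  125→135: 10 bp
  135→140: 5 bp
  140→144: 4 bp
  144→152: 8 bp
  152→161: 9 bp
  161→8 (wrap): 162-161+8 = 9 bp

[1,2,3,4,4,5,5,5,7,7,8,8,9,9,10,10,10,10,11,13,21]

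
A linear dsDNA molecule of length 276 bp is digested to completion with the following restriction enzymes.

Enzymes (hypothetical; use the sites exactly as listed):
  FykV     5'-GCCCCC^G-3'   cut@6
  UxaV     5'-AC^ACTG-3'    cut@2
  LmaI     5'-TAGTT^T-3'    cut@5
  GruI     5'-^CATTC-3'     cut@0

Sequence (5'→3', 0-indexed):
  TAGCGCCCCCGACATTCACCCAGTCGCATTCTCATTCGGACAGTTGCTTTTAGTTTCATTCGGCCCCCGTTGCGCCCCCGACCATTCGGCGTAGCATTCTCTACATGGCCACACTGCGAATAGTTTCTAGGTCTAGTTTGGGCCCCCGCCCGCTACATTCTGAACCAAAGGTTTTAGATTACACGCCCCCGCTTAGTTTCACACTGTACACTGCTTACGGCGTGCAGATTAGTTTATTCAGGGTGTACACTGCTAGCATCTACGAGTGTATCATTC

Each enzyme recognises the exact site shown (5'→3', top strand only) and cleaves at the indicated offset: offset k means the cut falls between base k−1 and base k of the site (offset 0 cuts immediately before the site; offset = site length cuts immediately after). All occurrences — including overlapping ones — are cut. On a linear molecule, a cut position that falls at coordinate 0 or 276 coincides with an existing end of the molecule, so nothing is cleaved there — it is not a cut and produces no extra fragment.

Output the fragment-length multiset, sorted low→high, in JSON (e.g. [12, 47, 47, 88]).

[1,2,3,4,5,6,7,8,8,9,10,11,12,12,13,13,14,14,18,23,23,25,35]

Scan for sites:
  FykV (GCCCCCG, off=6): starts [4, 62, 73, 141, 184] → cuts [10, 68, 79, 147, 190]
  UxaV (ACACTG, off=2): starts [110, 200, 207, 246] → cuts [112, 202, 209, 248]
  LmaI (TAGTTT, off=5): starts [50, 120, 133, 193, 229] → cuts [55, 125, 138, 198, 234]
  GruI (CATTC, off=0): starts [12, 26, 32, 56, 82, 94, 155, 271] → cuts [12, 26, 32, 56, 82, 94, 155, 271]

All cut coordinates (distinct, sorted): [10, 12, 26, 32, 55, 56, 68, 79, 82, 94, 112, 125, 138, 147, 155, 190, 198, 202, 209, 234, 248, 271]

Fragment lengths:
  [0,10): 10 bp
  [10,12): 2 bp
  [12,26): 14 bp
  [26,32): 6 bp
  [32,55): 23 bp
  [55,56): 1 bp
  [56,68): 12 bp
  [68,79): 11 bp
  [79,82): 3 bp
  [82,94): 12 bp
  [94,112): 18 bp
  [112,125): 13 bp
  [125,138): 13 bp
  [138,147): 9 bp
  [147,155): 8 bp
  [155,190): 35 bp
  [190,198): 8 bp
  [198,202): 4 bp
  [202,209): 7 bp
  [209,234): 25 bp
  [234,248): 14 bp
  [248,271): 23 bp
  [271,276): 5 bp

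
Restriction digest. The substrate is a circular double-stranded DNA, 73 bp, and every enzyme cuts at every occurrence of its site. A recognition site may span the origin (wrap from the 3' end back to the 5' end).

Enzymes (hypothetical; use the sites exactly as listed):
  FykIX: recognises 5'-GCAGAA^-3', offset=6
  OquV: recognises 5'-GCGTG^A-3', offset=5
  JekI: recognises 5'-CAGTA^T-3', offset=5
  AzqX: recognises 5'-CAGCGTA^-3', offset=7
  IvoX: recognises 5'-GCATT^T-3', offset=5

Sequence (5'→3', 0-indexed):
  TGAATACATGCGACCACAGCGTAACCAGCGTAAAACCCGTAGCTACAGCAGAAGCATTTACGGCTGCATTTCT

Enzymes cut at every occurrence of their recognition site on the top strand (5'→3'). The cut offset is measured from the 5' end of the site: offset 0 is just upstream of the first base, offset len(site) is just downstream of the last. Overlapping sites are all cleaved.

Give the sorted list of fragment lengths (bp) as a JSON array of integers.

Per-enzyme occurrences:
  FykIX GCAGAA/6: at [47] ⇒ [53]
  OquV (GCGTGA, off=5): no sites
  JekI (CAGTAT, off=5): no sites
  AzqX CAGCGTA/7: at [16, 25] ⇒ [23, 32]
  IvoX GCATTT/5: at [53, 65] ⇒ [58, 70]

All cut coordinates (distinct, sorted): [23, 32, 53, 58, 70]

Fragments:
  23→32: 9 bp
  32→53: 21 bp
  53→58: 5 bp
  58→70: 12 bp
  70→23 (wrap): 73-70+23 = 26 bp

[5,9,12,21,26]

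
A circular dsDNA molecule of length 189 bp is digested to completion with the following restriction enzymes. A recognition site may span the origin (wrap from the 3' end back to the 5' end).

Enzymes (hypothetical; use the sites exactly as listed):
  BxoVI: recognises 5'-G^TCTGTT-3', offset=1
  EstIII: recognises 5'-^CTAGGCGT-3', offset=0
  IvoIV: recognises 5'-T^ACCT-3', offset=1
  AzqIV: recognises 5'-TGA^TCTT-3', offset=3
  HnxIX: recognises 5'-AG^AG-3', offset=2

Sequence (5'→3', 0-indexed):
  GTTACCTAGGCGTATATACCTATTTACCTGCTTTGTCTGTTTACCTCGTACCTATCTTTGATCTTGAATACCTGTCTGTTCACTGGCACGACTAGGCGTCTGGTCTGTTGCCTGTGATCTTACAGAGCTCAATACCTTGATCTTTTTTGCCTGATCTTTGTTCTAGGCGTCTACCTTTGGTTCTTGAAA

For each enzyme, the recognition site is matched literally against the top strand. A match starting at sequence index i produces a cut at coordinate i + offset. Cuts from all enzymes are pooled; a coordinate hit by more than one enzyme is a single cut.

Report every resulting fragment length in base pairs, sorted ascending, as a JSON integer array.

Scan for sites:
  BxoVI GTCTGTT/1: at [34, 73, 102] ⇒ [35, 74, 103]
  EstIII CTAGGCGT/0: at [5, 91, 162] ⇒ [5, 91, 162]
  IvoIV TACCT/1: at [2, 16, 24, 41, 48, 68, 132, 171] ⇒ [3, 17, 25, 42, 49, 69, 133, 172]
  AzqIV TGATCTT/3: at [58, 114, 137, 151] ⇒ [61, 117, 140, 154]
  HnxIX AGAG/2: at [123] ⇒ [125]

Pooled cuts: [3, 5, 17, 25, 35, 42, 49, 61, 69, 74, 91, 103, 117, 125, 133, 140, 154, 162, 172]

Fragment lengths:
  3→5: 2 bp
  5→17: 12 bp
  17→25: 8 bp
  25→35: 10 bp
  35→42: 7 bp
  42→49: 7 bp
  49→61: 12 bp
  61→69: 8 bp
  69→74: 5 bp
  74→91: 17 bp
  91→103: 12 bp
  103→117: 14 bp
  117→125: 8 bp
  125→133: 8 bp
  133→140: 7 bp
  140→154: 14 bp
  154→162: 8 bp
  162→172: 10 bp
  172→3 (wrap): 189-172+3 = 20 bp

[2,5,7,7,7,8,8,8,8,8,10,10,12,12,12,14,14,17,20]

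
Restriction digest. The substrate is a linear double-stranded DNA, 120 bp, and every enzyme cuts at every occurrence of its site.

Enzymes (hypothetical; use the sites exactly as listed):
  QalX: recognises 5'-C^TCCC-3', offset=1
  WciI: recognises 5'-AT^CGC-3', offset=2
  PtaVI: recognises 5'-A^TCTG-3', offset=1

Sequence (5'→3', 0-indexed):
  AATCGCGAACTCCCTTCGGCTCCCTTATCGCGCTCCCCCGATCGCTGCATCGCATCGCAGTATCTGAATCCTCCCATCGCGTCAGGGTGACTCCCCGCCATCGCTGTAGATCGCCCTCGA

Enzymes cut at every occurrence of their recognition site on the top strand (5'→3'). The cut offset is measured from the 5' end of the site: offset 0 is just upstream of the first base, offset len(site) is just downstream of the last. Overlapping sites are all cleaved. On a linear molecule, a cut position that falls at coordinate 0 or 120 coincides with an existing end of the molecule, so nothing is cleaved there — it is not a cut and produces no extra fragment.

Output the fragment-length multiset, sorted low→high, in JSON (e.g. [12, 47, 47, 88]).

[3,5,5,6,7,7,8,8,9,9,9,10,10,10,14]

Scan for sites:
  QalX (CTCCC, off=1): starts [9, 19, 32, 70, 90] → cuts [10, 20, 33, 71, 91]
  WciI (ATCGC, off=2): starts [1, 26, 40, 48, 53, 75, 99, 109] → cuts [3, 28, 42, 50, 55, 77, 101, 111]
  PtaVI (ATCTG, off=1): starts [61] → cuts [62]

All cut coordinates (distinct, sorted): [3, 10, 20, 28, 33, 42, 50, 55, 62, 71, 77, 91, 101, 111]

Fragments:
  [0,3): 3 bp
  [3,10): 7 bp
  [10,20): 10 bp
  [20,28): 8 bp
  [28,33): 5 bp
  [33,42): 9 bp
  [42,50): 8 bp
  [50,55): 5 bp
  [55,62): 7 bp
  [62,71): 9 bp
  [71,77): 6 bp
  [77,91): 14 bp
  [91,101): 10 bp
  [101,111): 10 bp
  [111,120): 9 bp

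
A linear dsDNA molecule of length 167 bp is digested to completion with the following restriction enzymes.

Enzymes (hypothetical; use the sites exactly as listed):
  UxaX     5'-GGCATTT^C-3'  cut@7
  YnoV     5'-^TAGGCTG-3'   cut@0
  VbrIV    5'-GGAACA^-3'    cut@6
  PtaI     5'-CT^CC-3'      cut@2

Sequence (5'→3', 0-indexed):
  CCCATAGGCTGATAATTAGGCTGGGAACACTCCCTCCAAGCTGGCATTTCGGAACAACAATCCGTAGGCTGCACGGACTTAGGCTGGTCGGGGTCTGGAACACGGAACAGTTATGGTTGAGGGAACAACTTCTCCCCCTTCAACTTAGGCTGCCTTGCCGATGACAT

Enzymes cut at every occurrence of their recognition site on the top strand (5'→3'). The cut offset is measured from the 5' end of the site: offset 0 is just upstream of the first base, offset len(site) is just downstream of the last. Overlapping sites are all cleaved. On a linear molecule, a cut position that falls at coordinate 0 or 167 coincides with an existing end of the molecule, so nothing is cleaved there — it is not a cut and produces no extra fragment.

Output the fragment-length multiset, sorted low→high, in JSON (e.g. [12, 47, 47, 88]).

[2,4,4,6,7,7,8,12,12,13,14,15,18,22,23]

Per-enzyme occurrences:
  UxaX GGCATTTC/7: at [42] ⇒ [49]
  YnoV TAGGCTG/0: at [4, 16, 64, 79, 145] ⇒ [4, 16, 64, 79, 145]
  VbrIV GGAACA/6: at [23, 50, 96, 103, 121] ⇒ [29, 56, 102, 109, 127]
  PtaI CTCC/2: at [29, 33, 131] ⇒ [31, 35, 133]

All cut coordinates (distinct, sorted): [4, 16, 29, 31, 35, 49, 56, 64, 79, 102, 109, 127, 133, 145]

Fragments:
  [0,4): 4 bp
  [4,16): 12 bp
  [16,29): 13 bp
  [29,31): 2 bp
  [31,35): 4 bp
  [35,49): 14 bp
  [49,56): 7 bp
  [56,64): 8 bp
  [64,79): 15 bp
  [79,102): 23 bp
  [102,109): 7 bp
  [109,127): 18 bp
  [127,133): 6 bp
  [133,145): 12 bp
  [145,167): 22 bp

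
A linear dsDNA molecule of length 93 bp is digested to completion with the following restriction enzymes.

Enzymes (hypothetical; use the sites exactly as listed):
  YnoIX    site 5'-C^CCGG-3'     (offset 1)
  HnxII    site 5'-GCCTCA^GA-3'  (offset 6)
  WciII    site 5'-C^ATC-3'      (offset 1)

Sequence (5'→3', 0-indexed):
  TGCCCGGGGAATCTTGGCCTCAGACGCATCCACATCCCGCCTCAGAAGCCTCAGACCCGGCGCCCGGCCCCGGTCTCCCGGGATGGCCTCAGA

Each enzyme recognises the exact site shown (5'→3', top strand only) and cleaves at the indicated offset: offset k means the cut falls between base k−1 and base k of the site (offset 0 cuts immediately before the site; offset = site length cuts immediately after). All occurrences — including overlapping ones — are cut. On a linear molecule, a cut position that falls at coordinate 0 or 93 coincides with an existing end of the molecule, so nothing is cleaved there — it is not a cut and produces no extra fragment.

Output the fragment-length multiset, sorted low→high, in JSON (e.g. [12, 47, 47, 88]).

Per-enzyme occurrences:
  YnoIX CCCGG/1: at [2, 55, 62, 68, 76] ⇒ [3, 56, 63, 69, 77]
  HnxII GCCTCAGA/6: at [16, 38, 47, 85] ⇒ [22, 44, 53, 91]
  WciII CATC/1: at [26, 32] ⇒ [27, 33]

Pooled cuts: [3, 22, 27, 33, 44, 53, 56, 63, 69, 77, 91]

Fragment lengths:
  [0,3): 3 bp
  [3,22): 19 bp
  [22,27): 5 bp
  [27,33): 6 bp
  [33,44): 11 bp
  [44,53): 9 bp
  [53,56): 3 bp
  [56,63): 7 bp
  [63,69): 6 bp
  [69,77): 8 bp
  [77,91): 14 bp
  [91,93): 2 bp

[2,3,3,5,6,6,7,8,9,11,14,19]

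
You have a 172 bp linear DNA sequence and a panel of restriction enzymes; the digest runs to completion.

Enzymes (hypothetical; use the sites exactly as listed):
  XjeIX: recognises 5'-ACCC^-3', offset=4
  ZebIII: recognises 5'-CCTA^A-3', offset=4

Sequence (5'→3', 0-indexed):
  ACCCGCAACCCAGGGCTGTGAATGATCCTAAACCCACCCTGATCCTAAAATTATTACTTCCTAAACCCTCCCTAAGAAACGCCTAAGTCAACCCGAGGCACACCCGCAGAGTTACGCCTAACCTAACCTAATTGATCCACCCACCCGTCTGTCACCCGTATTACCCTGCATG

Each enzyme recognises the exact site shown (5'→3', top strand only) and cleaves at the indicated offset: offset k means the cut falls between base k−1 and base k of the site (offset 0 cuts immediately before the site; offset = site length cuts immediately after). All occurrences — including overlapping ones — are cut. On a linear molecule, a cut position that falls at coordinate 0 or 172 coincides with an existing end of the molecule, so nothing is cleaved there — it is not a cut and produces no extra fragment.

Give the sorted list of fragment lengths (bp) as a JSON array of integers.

[4,4,4,5,5,5,5,6,6,7,8,9,9,11,11,11,12,15,16,19]

Per-enzyme occurrences:
  XjeIX ACCC/4: at [0, 7, 31, 35, 64, 90, 101, 138, 142, 153, 162] ⇒ [4, 11, 35, 39, 68, 94, 105, 142, 146, 157, 166]
  ZebIII CCTAA/4: at [26, 43, 59, 70, 81, 116, 121, 126] ⇒ [30, 47, 63, 74, 85, 120, 125, 130]

Pooled cuts: [4, 11, 30, 35, 39, 47, 63, 68, 74, 85, 94, 105, 120, 125, 130, 142, 146, 157, 166]

Fragment lengths:
  [0,4): 4 bp
  [4,11): 7 bp
  [11,30): 19 bp
  [30,35): 5 bp
  [35,39): 4 bp
  [39,47): 8 bp
  [47,63): 16 bp
  [63,68): 5 bp
  [68,74): 6 bp
  [74,85): 11 bp
  [85,94): 9 bp
  [94,105): 11 bp
  [105,120): 15 bp
  [120,125): 5 bp
  [125,130): 5 bp
  [130,142): 12 bp
  [142,146): 4 bp
  [146,157): 11 bp
  [157,166): 9 bp
  [166,172): 6 bp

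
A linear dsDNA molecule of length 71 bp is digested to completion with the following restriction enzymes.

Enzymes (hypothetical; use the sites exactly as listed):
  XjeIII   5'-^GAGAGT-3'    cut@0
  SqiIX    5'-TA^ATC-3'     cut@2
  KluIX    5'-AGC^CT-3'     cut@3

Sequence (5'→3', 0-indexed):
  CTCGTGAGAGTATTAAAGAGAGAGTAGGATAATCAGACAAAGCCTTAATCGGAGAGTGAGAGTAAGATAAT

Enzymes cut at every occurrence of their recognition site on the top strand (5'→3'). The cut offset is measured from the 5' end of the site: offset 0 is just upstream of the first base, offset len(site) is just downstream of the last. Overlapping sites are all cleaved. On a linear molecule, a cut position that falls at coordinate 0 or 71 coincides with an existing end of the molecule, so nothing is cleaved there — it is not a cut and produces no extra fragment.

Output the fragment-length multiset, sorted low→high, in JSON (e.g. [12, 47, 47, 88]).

Scan for sites:
  XjeIII (GAGAGT, off=0): starts [5, 19, 51, 57] → cuts [5, 19, 51, 57]
  SqiIX (TAATC, off=2): starts [29, 45] → cuts [31, 47]
  KluIX (AGCCT, off=3): starts [40] → cuts [43]

All cut coordinates (distinct, sorted): [5, 19, 31, 43, 47, 51, 57]

Fragments:
  [0,5): 5 bp
  [5,19): 14 bp
  [19,31): 12 bp
  [31,43): 12 bp
  [43,47): 4 bp
  [47,51): 4 bp
  [51,57): 6 bp
  [57,71): 14 bp

[4,4,5,6,12,12,14,14]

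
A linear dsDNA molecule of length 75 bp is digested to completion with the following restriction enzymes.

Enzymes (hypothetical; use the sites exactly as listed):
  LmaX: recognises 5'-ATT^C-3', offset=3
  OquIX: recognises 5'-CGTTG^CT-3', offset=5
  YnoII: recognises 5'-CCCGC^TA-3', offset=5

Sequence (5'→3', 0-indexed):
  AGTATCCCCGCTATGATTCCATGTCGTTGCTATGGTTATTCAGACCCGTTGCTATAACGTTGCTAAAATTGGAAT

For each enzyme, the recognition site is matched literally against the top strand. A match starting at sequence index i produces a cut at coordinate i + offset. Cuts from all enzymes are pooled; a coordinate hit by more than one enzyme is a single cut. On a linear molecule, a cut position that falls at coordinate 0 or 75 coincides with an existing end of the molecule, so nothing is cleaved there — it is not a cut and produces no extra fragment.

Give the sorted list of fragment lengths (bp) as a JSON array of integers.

[7,11,11,11,11,11,13]

Site scan:
  LmaX (ATTC, off=3): starts [15, 37] → cuts [18, 40]
  OquIX (CGTTGCT, off=5): starts [24, 46, 57] → cuts [29, 51, 62]
  YnoII (CCCGCTA, off=5): starts [6] → cuts [11]

Pooled cuts: [11, 18, 29, 40, 51, 62]

Fragments:
  [0,11): 11 bp
  [11,18): 7 bp
  [18,29): 11 bp
  [29,40): 11 bp
  [40,51): 11 bp
  [51,62): 11 bp
  [62,75): 13 bp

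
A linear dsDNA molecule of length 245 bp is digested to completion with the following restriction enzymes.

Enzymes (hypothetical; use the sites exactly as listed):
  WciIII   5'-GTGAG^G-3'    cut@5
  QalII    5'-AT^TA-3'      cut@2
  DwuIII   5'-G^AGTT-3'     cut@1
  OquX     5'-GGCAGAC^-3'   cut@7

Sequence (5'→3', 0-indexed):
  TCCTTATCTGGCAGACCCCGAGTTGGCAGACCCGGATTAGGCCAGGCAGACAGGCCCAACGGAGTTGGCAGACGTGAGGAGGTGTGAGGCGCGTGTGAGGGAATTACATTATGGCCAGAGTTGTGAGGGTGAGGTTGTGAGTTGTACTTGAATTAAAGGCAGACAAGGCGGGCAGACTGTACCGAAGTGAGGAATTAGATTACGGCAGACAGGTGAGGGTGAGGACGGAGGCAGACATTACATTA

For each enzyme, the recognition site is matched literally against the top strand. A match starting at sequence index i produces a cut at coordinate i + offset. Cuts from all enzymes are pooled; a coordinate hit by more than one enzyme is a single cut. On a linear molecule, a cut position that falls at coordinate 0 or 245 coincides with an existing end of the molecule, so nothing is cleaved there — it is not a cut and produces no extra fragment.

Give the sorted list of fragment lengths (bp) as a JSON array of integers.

Site scan:
  WciIII GTGAGG/5: at [73, 83, 94, 122, 128, 186, 212, 218] ⇒ [78, 88, 99, 127, 133, 191, 217, 223]
  QalII ATTA/2: at [35, 102, 107, 151, 193, 198, 236, 241] ⇒ [37, 104, 109, 153, 195, 200, 238, 243]
  DwuIII GAGTT/1: at [19, 61, 117, 138] ⇒ [20, 62, 118, 139]
  OquX GGCAGAC/7: at [9, 24, 44, 66, 157, 170, 203, 229] ⇒ [16, 31, 51, 73, 164, 177, 210, 236]

Pooled cuts: [16, 20, 31, 37, 51, 62, 73, 78, 88, 99, 104, 109, 118, 127, 133, 139, 153, 164, 177, 191, 195, 200, 210, 217, 223, 236, 238, 243]

Fragments:
  [0,16): 16 bp
  [16,20): 4 bp
  [20,31): 11 bp
  [31,37): 6 bp
  [37,51): 14 bp
  [51,62): 11 bp
  [62,73): 11 bp
  [73,78): 5 bp
  [78,88): 10 bp
  [88,99): 11 bp
  [99,104): 5 bp
  [104,109): 5 bp
  [109,118): 9 bp
  [118,127): 9 bp
  [127,133): 6 bp
  [133,139): 6 bp
  [139,153): 14 bp
  [153,164): 11 bp
  [164,177): 13 bp
  [177,191): 14 bp
  [191,195): 4 bp
  [195,200): 5 bp
  [200,210): 10 bp
  [210,217): 7 bp
  [217,223): 6 bp
  [223,236): 13 bp
  [236,238): 2 bp
  [238,243): 5 bp
  [243,245): 2 bp

[2,2,4,4,5,5,5,5,5,6,6,6,6,7,9,9,10,10,11,11,11,11,11,13,13,14,14,14,16]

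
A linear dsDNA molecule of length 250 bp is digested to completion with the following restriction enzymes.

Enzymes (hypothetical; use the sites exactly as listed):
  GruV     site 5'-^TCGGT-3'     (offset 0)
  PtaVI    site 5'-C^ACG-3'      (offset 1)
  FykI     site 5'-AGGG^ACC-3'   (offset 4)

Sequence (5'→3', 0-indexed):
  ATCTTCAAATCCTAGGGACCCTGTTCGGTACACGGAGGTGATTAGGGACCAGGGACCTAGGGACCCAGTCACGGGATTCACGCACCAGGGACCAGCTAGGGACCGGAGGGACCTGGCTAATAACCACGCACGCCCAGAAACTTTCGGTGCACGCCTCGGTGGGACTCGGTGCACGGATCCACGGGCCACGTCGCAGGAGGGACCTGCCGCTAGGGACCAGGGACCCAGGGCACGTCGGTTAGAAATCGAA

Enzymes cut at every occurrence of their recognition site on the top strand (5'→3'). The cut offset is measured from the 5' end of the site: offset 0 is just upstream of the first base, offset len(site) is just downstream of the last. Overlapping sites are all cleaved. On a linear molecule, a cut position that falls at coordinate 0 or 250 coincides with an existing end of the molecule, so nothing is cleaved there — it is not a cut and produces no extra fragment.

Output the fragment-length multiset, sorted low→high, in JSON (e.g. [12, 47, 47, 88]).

[3,4,5,7,7,7,7,7,7,7,8,8,8,9,9,9,10,11,11,14,14,14,15,16,16,17]

Per-enzyme occurrences:
  GruV (TCGGT, off=0): starts [24, 143, 155, 165, 234] → cuts [24, 143, 155, 165, 234]
  PtaVI (CACG, off=1): starts [30, 69, 78, 124, 128, 149, 171, 179, 186, 230] → cuts [31, 70, 79, 125, 129, 150, 172, 180, 187, 231]
  FykI (AGGGACC, off=4): starts [13, 43, 50, 58, 86, 97, 106, 197, 211, 218] → cuts [17, 47, 54, 62, 90, 101, 110, 201, 215, 222]

Pooled cuts: [17, 24, 31, 47, 54, 62, 70, 79, 90, 101, 110, 125, 129, 143, 150, 155, 165, 172, 180, 187, 201, 215, 222, 231, 234]

Fragments:
  [0,17): 17 bp
  [17,24): 7 bp
  [24,31): 7 bp
  [31,47): 16 bp
  [47,54): 7 bp
  [54,62): 8 bp
  [62,70): 8 bp
  [70,79): 9 bp
  [79,90): 11 bp
  [90,101): 11 bp
  [101,110): 9 bp
  [110,125): 15 bp
  [125,129): 4 bp
  [129,143): 14 bp
  [143,150): 7 bp
  [150,155): 5 bp
  [155,165): 10 bp
  [165,172): 7 bp
  [172,180): 8 bp
  [180,187): 7 bp
  [187,201): 14 bp
  [201,215): 14 bp
  [215,222): 7 bp
  [222,231): 9 bp
  [231,234): 3 bp
  [234,250): 16 bp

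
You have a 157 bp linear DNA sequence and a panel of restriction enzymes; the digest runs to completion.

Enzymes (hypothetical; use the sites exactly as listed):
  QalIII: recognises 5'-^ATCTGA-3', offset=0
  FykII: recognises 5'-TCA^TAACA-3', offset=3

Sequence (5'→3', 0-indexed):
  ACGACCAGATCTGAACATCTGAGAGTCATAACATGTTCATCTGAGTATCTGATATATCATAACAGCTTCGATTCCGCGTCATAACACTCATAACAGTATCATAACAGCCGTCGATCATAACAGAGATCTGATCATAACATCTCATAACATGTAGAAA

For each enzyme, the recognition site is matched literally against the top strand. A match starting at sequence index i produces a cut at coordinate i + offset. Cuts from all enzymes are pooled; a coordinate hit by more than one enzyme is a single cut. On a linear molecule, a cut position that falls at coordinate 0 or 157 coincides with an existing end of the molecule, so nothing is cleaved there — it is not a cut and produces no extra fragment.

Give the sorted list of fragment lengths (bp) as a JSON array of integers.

[8,8,8,8,9,9,10,10,11,12,13,13,16,22]

Per-enzyme occurrences:
  QalIII ATCTGA/0: at [8, 16, 38, 46, 125] ⇒ [8, 16, 38, 46, 125]
  FykII TCATAACA/3: at [25, 56, 78, 87, 98, 114, 131, 141] ⇒ [28, 59, 81, 90, 101, 117, 134, 144]

All cut coordinates (distinct, sorted): [8, 16, 28, 38, 46, 59, 81, 90, 101, 117, 125, 134, 144]

Fragment lengths:
  [0,8): 8 bp
  [8,16): 8 bp
  [16,28): 12 bp
  [28,38): 10 bp
  [38,46): 8 bp
  [46,59): 13 bp
  [59,81): 22 bp
  [81,90): 9 bp
  [90,101): 11 bp
  [101,117): 16 bp
  [117,125): 8 bp
  [125,134): 9 bp
  [134,144): 10 bp
  [144,157): 13 bp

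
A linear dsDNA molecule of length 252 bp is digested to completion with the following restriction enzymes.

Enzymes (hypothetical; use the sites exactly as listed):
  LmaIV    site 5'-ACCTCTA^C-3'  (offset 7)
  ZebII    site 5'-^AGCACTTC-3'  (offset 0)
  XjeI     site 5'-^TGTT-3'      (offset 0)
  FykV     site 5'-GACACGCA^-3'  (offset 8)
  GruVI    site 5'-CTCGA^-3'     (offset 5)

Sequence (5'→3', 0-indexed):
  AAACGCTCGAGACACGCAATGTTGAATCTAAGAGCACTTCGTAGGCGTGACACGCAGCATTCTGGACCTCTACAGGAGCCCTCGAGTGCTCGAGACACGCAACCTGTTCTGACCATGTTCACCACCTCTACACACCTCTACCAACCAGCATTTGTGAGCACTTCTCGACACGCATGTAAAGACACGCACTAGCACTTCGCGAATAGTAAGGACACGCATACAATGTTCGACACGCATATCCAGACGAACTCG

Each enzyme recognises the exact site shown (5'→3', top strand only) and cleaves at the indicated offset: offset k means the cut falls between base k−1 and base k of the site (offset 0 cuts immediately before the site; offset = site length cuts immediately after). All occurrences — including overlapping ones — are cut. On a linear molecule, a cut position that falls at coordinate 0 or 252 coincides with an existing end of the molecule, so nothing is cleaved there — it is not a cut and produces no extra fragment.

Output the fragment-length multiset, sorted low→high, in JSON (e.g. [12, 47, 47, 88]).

[1,2,3,5,6,8,8,8,10,10,11,12,13,13,13,14,15,16,16,16,24,28]

Site scan:
  LmaIV (ACCTCTAC, off=7): starts [65, 123, 133] → cuts [72, 130, 140]
  ZebII (AGCACTTC, off=0): starts [32, 156, 190] → cuts [32, 156, 190]
  XjeI (TGTT, off=0): starts [19, 104, 115, 223] → cuts [19, 104, 115, 223]
  FykV (GACACGCA, off=8): starts [10, 48, 93, 166, 180, 210, 228] → cuts [18, 56, 101, 174, 188, 218, 236]
  GruVI (CTCGA, off=5): starts [5, 80, 88, 163] → cuts [10, 85, 93, 168]

Pooled cuts: [10, 18, 19, 32, 56, 72, 85, 93, 101, 104, 115, 130, 140, 156, 168, 174, 188, 190, 218, 223, 236]

Fragments:
  [0,10): 10 bp
  [10,18): 8 bp
  [18,19): 1 bp
  [19,32): 13 bp
  [32,56): 24 bp
  [56,72): 16 bp
  [72,85): 13 bp
  [85,93): 8 bp
  [93,101): 8 bp
  [101,104): 3 bp
  [104,115): 11 bp
  [115,130): 15 bp
  [130,140): 10 bp
  [140,156): 16 bp
  [156,168): 12 bp
  [168,174): 6 bp
  [174,188): 14 bp
  [188,190): 2 bp
  [190,218): 28 bp
  [218,223): 5 bp
  [223,236): 13 bp
  [236,252): 16 bp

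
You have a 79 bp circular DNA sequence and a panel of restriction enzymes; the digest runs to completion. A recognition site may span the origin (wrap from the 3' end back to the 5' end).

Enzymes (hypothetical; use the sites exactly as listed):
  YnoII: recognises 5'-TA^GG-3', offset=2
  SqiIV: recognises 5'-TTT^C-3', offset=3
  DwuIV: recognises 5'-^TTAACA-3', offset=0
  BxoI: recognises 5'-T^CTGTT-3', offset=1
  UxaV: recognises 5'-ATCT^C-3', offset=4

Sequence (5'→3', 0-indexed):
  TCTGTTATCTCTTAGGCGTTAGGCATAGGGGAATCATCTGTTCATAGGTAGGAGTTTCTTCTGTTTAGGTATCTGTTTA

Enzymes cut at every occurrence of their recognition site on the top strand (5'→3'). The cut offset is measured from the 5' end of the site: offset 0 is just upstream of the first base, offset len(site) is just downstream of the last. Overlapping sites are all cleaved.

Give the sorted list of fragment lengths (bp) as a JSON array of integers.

[3,4,4,5,6,7,7,7,8,9,9,10]

Site scan:
  YnoII TAGG/2: at [12, 19, 25, 44, 48, 65] ⇒ [14, 21, 27, 46, 50, 67]
  SqiIV TTTC/3: at [54] ⇒ [57]
  DwuIV (TTAACA, off=0): no sites
  BxoI TCTGTT/1: at [0, 36, 59, 71] ⇒ [1, 37, 60, 72]
  UxaV ATCTC/4: at [6] ⇒ [10]

Pooled cuts: [1, 10, 14, 21, 27, 37, 46, 50, 57, 60, 67, 72]

Fragment lengths:
  1→10: 9 bp
  10→14: 4 bp
  14→21: 7 bp
  21→27: 6 bp
  27→37: 10 bp
  37→46: 9 bp
  46→50: 4 bp
  50→57: 7 bp
  57→60: 3 bp
  60→67: 7 bp
  67→72: 5 bp
  72→1 (wrap): 79-72+1 = 8 bp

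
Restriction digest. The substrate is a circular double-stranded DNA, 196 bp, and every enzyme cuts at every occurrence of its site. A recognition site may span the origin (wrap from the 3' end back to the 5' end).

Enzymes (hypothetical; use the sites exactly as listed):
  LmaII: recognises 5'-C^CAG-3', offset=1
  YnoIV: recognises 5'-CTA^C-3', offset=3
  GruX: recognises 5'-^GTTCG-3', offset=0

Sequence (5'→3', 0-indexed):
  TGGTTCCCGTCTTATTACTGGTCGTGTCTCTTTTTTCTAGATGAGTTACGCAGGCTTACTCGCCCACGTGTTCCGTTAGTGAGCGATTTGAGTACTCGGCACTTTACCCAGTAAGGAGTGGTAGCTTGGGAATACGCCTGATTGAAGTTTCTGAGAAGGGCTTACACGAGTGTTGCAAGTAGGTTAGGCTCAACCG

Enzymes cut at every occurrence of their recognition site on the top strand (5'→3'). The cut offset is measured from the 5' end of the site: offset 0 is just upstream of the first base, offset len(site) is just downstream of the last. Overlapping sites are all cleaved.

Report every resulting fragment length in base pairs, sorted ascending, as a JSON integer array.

[196]

Site scan:
  LmaII CCAG/1: at [107] ⇒ [108]
  YnoIV (CTAC, off=3): no sites
  GruX (GTTCG, off=0): no sites

Pooled cuts: [108]

Fragments:
  108→108 (wrap): 196-108+108 = 196 bp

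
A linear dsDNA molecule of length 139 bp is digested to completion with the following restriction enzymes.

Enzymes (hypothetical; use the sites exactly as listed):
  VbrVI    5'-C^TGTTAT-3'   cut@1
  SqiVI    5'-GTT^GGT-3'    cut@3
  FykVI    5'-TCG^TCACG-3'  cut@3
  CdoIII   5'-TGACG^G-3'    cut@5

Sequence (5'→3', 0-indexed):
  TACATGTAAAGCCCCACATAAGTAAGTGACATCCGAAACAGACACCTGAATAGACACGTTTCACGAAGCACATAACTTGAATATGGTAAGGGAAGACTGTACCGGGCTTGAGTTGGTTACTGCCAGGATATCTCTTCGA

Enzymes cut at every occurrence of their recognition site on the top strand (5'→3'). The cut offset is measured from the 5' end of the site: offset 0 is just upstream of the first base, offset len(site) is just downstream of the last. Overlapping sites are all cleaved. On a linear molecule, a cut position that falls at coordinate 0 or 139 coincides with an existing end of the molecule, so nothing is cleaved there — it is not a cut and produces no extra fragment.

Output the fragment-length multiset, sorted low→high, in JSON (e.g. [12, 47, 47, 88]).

[25,114]

Per-enzyme occurrences:
  VbrVI (CTGTTAT, off=1): no sites
  SqiVI GTTGGT/3: at [111] ⇒ [114]
  FykVI (TCGTCACG, off=3): no sites
  CdoIII (TGACGG, off=5): no sites

All cut coordinates (distinct, sorted): [114]

Fragment lengths:
  [0,114): 114 bp
  [114,139): 25 bp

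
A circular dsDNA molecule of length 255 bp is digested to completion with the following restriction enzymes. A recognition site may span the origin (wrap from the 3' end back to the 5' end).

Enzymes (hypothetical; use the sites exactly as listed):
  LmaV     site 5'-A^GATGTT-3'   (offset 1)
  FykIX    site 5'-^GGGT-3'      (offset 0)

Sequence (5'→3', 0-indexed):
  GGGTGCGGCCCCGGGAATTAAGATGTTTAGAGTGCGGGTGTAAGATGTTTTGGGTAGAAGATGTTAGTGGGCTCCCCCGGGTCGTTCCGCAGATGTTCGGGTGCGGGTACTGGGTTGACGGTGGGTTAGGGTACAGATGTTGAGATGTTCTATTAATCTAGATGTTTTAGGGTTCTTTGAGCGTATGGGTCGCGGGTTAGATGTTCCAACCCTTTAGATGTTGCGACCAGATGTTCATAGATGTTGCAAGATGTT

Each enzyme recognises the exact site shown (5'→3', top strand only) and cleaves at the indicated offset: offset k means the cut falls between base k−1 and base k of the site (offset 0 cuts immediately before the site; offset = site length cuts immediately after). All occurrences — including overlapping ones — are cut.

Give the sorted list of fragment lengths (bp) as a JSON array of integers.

[6,6,6,6,7,7,7,7,8,8,8,8,9,10,10,11,13,13,14,17,17,17,19,21]

Per-enzyme occurrences:
  LmaV (AGATGTT, off=1): starts [20, 42, 58, 90, 134, 142, 159, 198, 215, 228, 238, 248] → cuts [21, 43, 59, 91, 135, 143, 160, 199, 216, 229, 239, 249]
  FykIX (GGGT, off=0): starts [0, 35, 51, 78, 98, 104, 111, 122, 128, 169, 186, 193] → cuts [0, 35, 51, 78, 98, 104, 111, 122, 128, 169, 186, 193]

All cut coordinates (distinct, sorted): [0, 21, 35, 43, 51, 59, 78, 91, 98, 104, 111, 122, 128, 135, 143, 160, 169, 186, 193, 199, 216, 229, 239, 249]

Fragment lengths:
  0→21: 21 bp
  21→35: 14 bp
  35→43: 8 bp
  43→51: 8 bp
  51→59: 8 bp
  59→78: 19 bp
  78→91: 13 bp
  91→98: 7 bp
  98→104: 6 bp
  104→111: 7 bp
  111→122: 11 bp
  122→128: 6 bp
  128→135: 7 bp
  135→143: 8 bp
  143→160: 17 bp
  160→169: 9 bp
  169→186: 17 bp
  186→193: 7 bp
  193→199: 6 bp
  199→216: 17 bp
  216→229: 13 bp
  229→239: 10 bp
  239→249: 10 bp
  249→0 (wrap): 255-249+0 = 6 bp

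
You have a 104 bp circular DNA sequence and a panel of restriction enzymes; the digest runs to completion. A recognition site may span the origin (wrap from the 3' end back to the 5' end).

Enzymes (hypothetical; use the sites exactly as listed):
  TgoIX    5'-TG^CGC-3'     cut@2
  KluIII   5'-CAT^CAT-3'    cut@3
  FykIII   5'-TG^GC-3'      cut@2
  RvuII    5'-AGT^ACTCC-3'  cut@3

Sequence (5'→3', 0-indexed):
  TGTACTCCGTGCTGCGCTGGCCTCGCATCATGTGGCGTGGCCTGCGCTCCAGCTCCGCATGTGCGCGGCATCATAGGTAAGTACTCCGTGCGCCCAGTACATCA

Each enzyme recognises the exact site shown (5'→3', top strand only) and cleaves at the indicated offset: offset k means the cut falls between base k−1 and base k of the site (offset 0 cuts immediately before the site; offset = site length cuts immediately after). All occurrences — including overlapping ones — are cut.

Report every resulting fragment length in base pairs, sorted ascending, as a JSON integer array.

[5,5,5,6,8,8,9,11,12,16,19]

Scan for sites:
  TgoIX TGCGC/2: at [12, 42, 61, 88] ⇒ [14, 44, 63, 90]
  KluIII CATCAT/3: at [25, 68, 99] ⇒ [28, 71, 102]
  FykIII TGGC/2: at [17, 32, 37] ⇒ [19, 34, 39]
  RvuII AGTACTCC/3: at [79] ⇒ [82]

All cut coordinates (distinct, sorted): [14, 19, 28, 34, 39, 44, 63, 71, 82, 90, 102]

Fragments:
  14→19: 5 bp
  19→28: 9 bp
  28→34: 6 bp
  34→39: 5 bp
  39→44: 5 bp
  44→63: 19 bp
  63→71: 8 bp
  71→82: 11 bp
  82→90: 8 bp
  90→102: 12 bp
  102→14 (wrap): 104-102+14 = 16 bp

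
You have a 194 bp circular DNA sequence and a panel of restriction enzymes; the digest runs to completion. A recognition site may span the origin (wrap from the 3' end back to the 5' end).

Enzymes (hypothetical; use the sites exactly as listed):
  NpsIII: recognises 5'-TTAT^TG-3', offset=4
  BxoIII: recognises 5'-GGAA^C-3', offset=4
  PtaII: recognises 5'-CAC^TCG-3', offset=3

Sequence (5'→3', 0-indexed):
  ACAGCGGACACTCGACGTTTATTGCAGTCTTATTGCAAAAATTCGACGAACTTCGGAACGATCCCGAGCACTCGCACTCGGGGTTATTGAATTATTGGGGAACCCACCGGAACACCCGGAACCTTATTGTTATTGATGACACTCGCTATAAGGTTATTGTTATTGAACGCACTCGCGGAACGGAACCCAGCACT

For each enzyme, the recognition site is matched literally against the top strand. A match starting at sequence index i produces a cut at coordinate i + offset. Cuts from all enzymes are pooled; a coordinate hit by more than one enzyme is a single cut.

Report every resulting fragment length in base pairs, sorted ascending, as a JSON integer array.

[5,6,6,6,6,7,8,8,9,9,9,10,10,11,11,13,15,20,25]

Site scan:
  NpsIII (TTATTG, off=4): starts [18, 29, 83, 91, 123, 129, 153, 159] → cuts [22, 33, 87, 95, 127, 133, 157, 163]
  BxoIII (GGAAC, off=4): starts [54, 98, 108, 117, 176, 181] → cuts [58, 102, 112, 121, 180, 185]
  PtaII (CACTCG, off=3): starts [8, 68, 74, 139, 169] → cuts [11, 71, 77, 142, 172]

Pooled cuts: [11, 22, 33, 58, 71, 77, 87, 95, 102, 112, 121, 127, 133, 142, 157, 163, 172, 180, 185]

Fragment lengths:
  11→22: 11 bp
  22→33: 11 bp
  33→58: 25 bp
  58→71: 13 bp
  71→77: 6 bp
  77→87: 10 bp
  87→95: 8 bp
  95→102: 7 bp
  102→112: 10 bp
  112→121: 9 bp
  121→127: 6 bp
  127→133: 6 bp
  133→142: 9 bp
  142→157: 15 bp
  157→163: 6 bp
  163→172: 9 bp
  172→180: 8 bp
  180→185: 5 bp
  185→11 (wrap): 194-185+11 = 20 bp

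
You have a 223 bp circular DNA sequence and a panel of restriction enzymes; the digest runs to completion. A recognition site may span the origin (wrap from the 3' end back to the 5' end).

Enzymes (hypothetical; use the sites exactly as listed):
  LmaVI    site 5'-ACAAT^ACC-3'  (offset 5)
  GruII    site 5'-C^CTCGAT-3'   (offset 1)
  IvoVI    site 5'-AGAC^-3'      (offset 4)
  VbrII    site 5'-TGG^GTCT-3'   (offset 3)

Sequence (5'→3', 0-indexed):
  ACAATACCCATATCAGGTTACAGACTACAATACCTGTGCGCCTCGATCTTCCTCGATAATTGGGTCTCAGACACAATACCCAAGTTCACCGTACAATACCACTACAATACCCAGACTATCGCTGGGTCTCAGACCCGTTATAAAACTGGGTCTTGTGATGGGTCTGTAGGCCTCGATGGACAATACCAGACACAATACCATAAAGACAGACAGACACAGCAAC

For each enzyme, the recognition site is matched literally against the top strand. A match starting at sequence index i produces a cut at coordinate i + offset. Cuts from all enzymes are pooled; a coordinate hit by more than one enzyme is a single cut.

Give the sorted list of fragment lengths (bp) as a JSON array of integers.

[4,4,5,5,6,7,8,9,9,9,10,10,10,11,11,12,12,13,13,15,20,20]

Per-enzyme occurrences:
  LmaVI ACAATACC/5: at [0, 26, 72, 92, 103, 179, 191] ⇒ [5, 31, 77, 97, 108, 184, 196]
  GruII CCTCGAT/1: at [40, 50, 170] ⇒ [41, 51, 171]
  IvoVI AGAC/4: at [21, 68, 112, 130, 187, 203, 207, 211] ⇒ [25, 72, 116, 134, 191, 207, 211, 215]
  VbrII TGGGTCT/3: at [60, 122, 146, 158] ⇒ [63, 125, 149, 161]

Pooled cuts: [5, 25, 31, 41, 51, 63, 72, 77, 97, 108, 116, 125, 134, 149, 161, 171, 184, 191, 196, 207, 211, 215]

Fragments:
  5→25: 20 bp
  25→31: 6 bp
  31→41: 10 bp
  41→51: 10 bp
  51→63: 12 bp
  63→72: 9 bp
  72→77: 5 bp
  77→97: 20 bp
  97→108: 11 bp
  108→116: 8 bp
  116→125: 9 bp
  125→134: 9 bp
  134→149: 15 bp
  149→161: 12 bp
  161→171: 10 bp
  171→184: 13 bp
  184→191: 7 bp
  191→196: 5 bp
  196→207: 11 bp
  207→211: 4 bp
  211→215: 4 bp
  215→5 (wrap): 223-215+5 = 13 bp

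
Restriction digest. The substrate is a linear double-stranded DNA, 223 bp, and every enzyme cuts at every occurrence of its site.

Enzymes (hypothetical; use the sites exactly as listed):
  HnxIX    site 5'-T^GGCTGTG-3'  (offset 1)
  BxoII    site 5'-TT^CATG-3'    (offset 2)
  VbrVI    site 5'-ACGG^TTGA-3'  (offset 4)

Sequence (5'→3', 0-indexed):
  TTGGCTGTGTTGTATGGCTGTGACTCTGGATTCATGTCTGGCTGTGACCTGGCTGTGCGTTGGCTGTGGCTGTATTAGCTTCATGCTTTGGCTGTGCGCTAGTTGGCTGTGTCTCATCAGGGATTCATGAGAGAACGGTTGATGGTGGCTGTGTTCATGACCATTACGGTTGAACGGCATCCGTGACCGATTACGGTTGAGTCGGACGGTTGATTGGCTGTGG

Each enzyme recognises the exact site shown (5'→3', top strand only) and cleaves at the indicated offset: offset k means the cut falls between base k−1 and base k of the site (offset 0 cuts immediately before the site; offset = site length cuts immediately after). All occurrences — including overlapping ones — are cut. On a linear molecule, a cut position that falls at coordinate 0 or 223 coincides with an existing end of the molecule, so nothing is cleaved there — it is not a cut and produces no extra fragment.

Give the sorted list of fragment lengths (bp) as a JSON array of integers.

Scan for sites:
  HnxIX TGGCTGTG/1: at [1, 14, 38, 49, 60, 88, 103, 145, 214] ⇒ [2, 15, 39, 50, 61, 89, 104, 146, 215]
  BxoII TTCATG/2: at [30, 79, 123, 153] ⇒ [32, 81, 125, 155]
  VbrVI ACGGTTGA/4: at [134, 165, 192, 205] ⇒ [138, 169, 196, 209]

All cut coordinates (distinct, sorted): [2, 15, 32, 39, 50, 61, 81, 89, 104, 125, 138, 146, 155, 169, 196, 209, 215]

Fragments:
  [0,2): 2 bp
  [2,15): 13 bp
  [15,32): 17 bp
  [32,39): 7 bp
  [39,50): 11 bp
  [50,61): 11 bp
  [61,81): 20 bp
  [81,89): 8 bp
  [89,104): 15 bp
  [104,125): 21 bp
  [125,138): 13 bp
  [138,146): 8 bp
  [146,155): 9 bp
  [155,169): 14 bp
  [169,196): 27 bp
  [196,209): 13 bp
  [209,215): 6 bp
  [215,223): 8 bp

[2,6,7,8,8,8,9,11,11,13,13,13,14,15,17,20,21,27]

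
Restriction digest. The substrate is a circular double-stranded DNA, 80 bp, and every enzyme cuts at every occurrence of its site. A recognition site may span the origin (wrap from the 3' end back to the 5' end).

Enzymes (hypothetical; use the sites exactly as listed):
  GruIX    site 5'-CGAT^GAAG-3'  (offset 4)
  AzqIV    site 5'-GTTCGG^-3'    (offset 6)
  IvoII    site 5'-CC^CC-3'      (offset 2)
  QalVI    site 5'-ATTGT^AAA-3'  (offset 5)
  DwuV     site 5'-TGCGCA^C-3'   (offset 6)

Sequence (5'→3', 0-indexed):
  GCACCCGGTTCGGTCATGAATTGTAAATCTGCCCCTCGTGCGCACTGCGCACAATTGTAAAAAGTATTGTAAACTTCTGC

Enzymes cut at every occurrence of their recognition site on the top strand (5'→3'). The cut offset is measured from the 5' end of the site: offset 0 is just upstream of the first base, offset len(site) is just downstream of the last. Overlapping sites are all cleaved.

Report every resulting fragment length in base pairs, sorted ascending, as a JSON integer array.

[7,7,9,10,11,11,12,13]

Site scan:
  GruIX (CGATGAAG, off=4): no sites
  AzqIV GTTCGG/6: at [7] ⇒ [13]
  IvoII CCCC/2: at [31] ⇒ [33]
  QalVI ATTGTAAA/5: at [19, 53, 65] ⇒ [24, 58, 70]
  DwuV TGCGCAC/6: at [38, 45, 77] ⇒ [3, 44, 51]

All cut coordinates (distinct, sorted): [3, 13, 24, 33, 44, 51, 58, 70]

Fragment lengths:
  3→13: 10 bp
  13→24: 11 bp
  24→33: 9 bp
  33→44: 11 bp
  44→51: 7 bp
  51→58: 7 bp
  58→70: 12 bp
  70→3 (wrap): 80-70+3 = 13 bp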